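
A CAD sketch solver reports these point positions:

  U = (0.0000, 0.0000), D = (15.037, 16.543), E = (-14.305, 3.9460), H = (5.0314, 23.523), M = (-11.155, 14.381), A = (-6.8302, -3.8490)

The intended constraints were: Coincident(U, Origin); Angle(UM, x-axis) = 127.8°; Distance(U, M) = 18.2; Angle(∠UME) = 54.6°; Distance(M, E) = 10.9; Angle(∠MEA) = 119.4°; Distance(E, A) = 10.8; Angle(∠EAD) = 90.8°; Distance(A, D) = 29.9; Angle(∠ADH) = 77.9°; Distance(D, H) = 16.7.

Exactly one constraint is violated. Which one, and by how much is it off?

Distance(D, H) = 16.7 — off by 4.50.

U = (0.00, 0.00) ✓; UM at 127.8° ✓; |UM| = 18.20 ✓; ∠UME = 54.60° ✓; |ME| = 10.90 ✓; ∠MEA = 119.4° ✓; |EA| = 10.80 ✓; ∠EAD = 90.80° ✓; |AD| = 29.90 ✓; ∠ADH = 77.90° ✓; |DH| = 12.20 ✗.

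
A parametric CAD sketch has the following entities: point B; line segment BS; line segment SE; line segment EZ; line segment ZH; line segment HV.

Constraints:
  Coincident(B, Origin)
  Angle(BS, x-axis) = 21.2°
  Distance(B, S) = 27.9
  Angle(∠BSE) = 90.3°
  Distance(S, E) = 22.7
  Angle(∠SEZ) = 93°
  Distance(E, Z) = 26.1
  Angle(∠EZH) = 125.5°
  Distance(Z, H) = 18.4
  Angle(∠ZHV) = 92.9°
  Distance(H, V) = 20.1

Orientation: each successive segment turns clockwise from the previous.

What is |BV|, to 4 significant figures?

6.473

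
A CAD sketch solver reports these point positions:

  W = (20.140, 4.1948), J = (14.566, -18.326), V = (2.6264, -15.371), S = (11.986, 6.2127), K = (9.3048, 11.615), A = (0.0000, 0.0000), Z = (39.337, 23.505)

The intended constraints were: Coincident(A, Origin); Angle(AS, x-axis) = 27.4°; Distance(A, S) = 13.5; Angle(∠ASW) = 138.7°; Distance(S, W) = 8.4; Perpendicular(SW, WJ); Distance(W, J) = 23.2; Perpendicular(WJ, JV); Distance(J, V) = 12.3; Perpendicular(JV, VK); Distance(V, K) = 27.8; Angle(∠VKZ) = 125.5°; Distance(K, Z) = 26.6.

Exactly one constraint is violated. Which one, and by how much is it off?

Distance(K, Z) = 26.6 — off by 5.70.

A = (0.00, 0.00) ✓; AS at 27.40° ✓; |AS| = 13.50 ✓; ∠ASW = 138.7° ✓; |SW| = 8.400 ✓; ∠(SW, WJ) = 90.00° ✓; |WJ| = 23.20 ✓; ∠(WJ, JV) = 90.00° ✓; |JV| = 12.30 ✓; ∠(JV, VK) = 90.00° ✓; |VK| = 27.80 ✓; ∠VKZ = 125.5° ✓; |KZ| = 32.30 ✗.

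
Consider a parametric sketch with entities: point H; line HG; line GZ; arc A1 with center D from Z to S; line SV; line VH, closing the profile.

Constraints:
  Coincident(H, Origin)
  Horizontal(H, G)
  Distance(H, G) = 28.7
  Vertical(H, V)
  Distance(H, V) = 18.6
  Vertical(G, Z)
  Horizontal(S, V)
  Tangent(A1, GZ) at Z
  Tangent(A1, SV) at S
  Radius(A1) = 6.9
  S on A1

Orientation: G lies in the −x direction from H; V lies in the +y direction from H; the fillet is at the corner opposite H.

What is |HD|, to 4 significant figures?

24.74

H is at the origin; H and G share the same y with |HG| = 28.7 and G on the −x side, so G = (-28.70, 0.000). HV is vertical with |HV| = 18.6 and V on the +y side, so V = (0.000, 18.60). The virtual corner opposite H is at (-28.70, 18.60). The tangent condition forces DZ to be normal to GZ and A1 meets SV tangentially, so DS is at right angles to SV, with radius 6.9, so the center D sits 6.9 in from both sides at D = (-21.80, 11.70). Then |HD| = |D − H| = 24.74.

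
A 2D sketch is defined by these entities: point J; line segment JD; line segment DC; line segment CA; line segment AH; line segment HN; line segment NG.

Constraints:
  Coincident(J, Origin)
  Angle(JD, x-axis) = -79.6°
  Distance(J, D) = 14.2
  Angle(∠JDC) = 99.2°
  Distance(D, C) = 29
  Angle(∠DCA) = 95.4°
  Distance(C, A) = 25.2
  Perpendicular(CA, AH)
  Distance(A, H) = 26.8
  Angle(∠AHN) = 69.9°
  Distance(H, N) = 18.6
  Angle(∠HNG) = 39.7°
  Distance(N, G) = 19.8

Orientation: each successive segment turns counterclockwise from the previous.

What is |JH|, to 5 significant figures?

15.272

J is at the origin; JD runs at -79.6° with length 14.2, so D = (2.5634, -13.967). ∠JDC = 99.2° gives DC at 1.2000° from the x-axis; with |DC| = 29.0, C = (31.557, -13.359). ∠DCA = 95.4° gives CA at 85.800° from the x-axis; with |CA| = 25.2, A = (33.403, 11.773). CA ⟂ AH, so AH runs at 175.80°; with |AH| = 26.8, H = (6.6746, 13.736). Then |JH| = |H − J| = 15.272.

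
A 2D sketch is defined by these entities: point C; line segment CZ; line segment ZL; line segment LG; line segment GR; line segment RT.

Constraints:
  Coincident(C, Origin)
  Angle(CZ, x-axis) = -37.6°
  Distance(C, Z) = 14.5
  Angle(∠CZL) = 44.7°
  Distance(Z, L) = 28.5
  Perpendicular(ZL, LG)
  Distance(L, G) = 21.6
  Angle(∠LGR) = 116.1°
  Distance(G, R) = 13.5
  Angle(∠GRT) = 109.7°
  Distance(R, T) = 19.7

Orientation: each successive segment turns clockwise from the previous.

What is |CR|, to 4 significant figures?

18.37

ZL ⟂ LG, so LG runs at 97.10°; with |LG| = 21.6, G = (-19.46, 9.065). ∠LGR = 116.1° gives GR at 33.20° from the x-axis; with |GR| = 13.5, R = (-8.167, 16.46). Then |CR| = |R − C| = 18.37.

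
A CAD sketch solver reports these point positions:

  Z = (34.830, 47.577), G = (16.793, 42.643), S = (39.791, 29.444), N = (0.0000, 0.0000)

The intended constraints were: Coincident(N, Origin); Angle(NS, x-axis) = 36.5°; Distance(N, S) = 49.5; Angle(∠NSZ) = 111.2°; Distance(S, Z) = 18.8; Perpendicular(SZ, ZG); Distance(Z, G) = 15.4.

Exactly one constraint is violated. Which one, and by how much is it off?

Distance(Z, G) = 15.4 — off by 3.30.

N = (0.00, 0.00) ✓; NS at 36.50° ✓; |NS| = 49.50 ✓; ∠NSZ = 111.2° ✓; |SZ| = 18.80 ✓; ∠(SZ, ZG) = 90.00° ✓; |ZG| = 18.70 ✗.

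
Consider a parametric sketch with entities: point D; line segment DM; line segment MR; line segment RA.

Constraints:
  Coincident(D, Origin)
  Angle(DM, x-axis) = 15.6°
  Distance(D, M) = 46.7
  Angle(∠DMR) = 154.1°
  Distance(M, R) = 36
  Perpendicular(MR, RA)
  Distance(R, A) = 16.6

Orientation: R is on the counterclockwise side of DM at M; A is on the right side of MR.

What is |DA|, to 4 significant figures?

86.34

∠DMR = 154.1°, so MR runs at 15.6° + (180° − 154.1°) = 41.50° from the x-axis; with |MR| = 36.0, R = M + 36.0·(cos 41.50°, sin 41.50°) = (71.94, 36.41). MR is perpendicular to RA; with |RA| = 16.6 on the right of MR, A = R + 16.6·(0.6626, -0.7490) = (82.94, 23.98). Then |DA| = |A − D| = 86.34.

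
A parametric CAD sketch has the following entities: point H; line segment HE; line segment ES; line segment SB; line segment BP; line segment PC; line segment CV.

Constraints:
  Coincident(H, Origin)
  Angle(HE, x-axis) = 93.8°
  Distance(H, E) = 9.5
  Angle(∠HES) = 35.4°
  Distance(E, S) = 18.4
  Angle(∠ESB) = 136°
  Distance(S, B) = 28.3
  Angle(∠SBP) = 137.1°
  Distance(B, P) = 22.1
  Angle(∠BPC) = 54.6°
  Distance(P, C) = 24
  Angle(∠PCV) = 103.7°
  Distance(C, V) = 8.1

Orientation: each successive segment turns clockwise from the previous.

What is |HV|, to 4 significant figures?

21.39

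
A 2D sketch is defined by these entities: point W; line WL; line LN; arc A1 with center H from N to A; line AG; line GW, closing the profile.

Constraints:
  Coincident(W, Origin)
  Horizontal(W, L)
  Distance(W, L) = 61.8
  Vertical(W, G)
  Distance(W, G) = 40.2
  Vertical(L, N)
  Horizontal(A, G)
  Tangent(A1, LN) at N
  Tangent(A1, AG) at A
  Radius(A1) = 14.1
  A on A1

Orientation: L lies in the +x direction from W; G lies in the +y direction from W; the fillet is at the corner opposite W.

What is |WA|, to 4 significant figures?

62.38

The virtual corner opposite W is at (61.80, 40.20). A1 meets LN tangentially, so HN is at right angles to LN and tangency of A1 to AG means the radius HA is perpendicular to AG, with radius 14.1, so the center H sits 14.1 in from both sides at H = (47.70, 26.10). That places the tangent points at N = (61.80, 26.10) on LN and A = (47.70, 40.20) on AG. Then |WA| = |A − W| = 62.38.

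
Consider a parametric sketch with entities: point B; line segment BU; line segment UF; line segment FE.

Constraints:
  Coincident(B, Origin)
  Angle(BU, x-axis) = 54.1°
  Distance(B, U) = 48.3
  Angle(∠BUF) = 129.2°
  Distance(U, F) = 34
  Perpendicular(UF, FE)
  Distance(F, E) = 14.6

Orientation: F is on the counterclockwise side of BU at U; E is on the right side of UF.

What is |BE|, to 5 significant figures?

82.891

∠BUF = 129.2°, so UF runs at 54.1° + (180° − 129.2°) = 104.90° from the x-axis; with |UF| = 34.0, F = U + 34.0·(cos 104.90°, sin 104.90°) = (19.579, 71.982). UF ⟂ FE; with |FE| = 14.6 on the right of UF, E = F + 14.6·(0.96638, 0.25713) = (33.688, 75.736). Then |BE| = |E − B| = 82.891.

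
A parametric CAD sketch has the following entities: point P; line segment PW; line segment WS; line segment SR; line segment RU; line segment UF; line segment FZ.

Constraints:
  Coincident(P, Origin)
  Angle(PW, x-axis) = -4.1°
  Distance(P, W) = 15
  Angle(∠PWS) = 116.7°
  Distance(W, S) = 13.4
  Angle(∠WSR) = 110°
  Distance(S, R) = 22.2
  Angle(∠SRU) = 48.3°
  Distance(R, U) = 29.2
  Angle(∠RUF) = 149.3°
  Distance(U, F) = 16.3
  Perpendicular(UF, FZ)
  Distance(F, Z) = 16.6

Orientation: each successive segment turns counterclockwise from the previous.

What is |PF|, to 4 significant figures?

18.74

P is at the origin; PW runs at -4.1° with length 15.0, so W = (14.96, -1.072). ∠PWS = 116.7° gives WS at 59.20° from the x-axis; with |WS| = 13.4, S = (21.82, 10.44). ∠WSR = 110.0° gives SR at 129.2° from the x-axis; with |SR| = 22.2, R = (7.792, 27.64). ∠SRU = 48.3° gives RU at -99.10° from the x-axis; with |RU| = 29.2, U = (3.174, -1.191). ∠RUF = 149.3° gives UF at -68.40° from the x-axis; with |UF| = 16.3, F = (9.174, -16.35). Then |PF| = |F − P| = 18.74.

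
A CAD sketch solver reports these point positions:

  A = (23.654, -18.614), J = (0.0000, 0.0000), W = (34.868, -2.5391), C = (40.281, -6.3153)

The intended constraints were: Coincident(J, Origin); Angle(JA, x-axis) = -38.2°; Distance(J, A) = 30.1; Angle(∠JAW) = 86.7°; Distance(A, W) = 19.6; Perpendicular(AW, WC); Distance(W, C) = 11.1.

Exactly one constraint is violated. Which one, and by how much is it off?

Distance(W, C) = 11.1 — off by 4.50.

J = (0.00, 0.00) ✓; JA at -38.20° ✓; |JA| = 30.10 ✓; ∠JAW = 86.70° ✓; |AW| = 19.60 ✓; ∠(AW, WC) = 90.00° ✓; |WC| = 6.600 ✗.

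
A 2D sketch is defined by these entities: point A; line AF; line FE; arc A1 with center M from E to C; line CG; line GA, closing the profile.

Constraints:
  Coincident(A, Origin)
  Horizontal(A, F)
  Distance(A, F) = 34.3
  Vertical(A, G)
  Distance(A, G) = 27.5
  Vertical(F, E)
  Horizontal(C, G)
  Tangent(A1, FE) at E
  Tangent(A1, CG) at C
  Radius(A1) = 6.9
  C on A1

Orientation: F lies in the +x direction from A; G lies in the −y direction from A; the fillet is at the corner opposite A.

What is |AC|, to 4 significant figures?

38.82

A is at the origin; AF is horizontal with |AF| = 34.3 and F on the +x side, so F = (34.30, 0.000). AG is vertical with |AG| = 27.5 and G on the −y side, so G = (0.000, -27.50). The virtual corner opposite A is at (34.30, -27.50). A1 meets FE tangentially, so ME is at right angles to FE and tangency of A1 to CG means the radius MC is perpendicular to CG, with radius 6.9, so the center M sits 6.9 in from both sides at M = (27.40, -20.60). That places the tangent points at E = (34.30, -20.60) on FE and C = (27.40, -27.50) on CG. Then |AC| = |C − A| = 38.82.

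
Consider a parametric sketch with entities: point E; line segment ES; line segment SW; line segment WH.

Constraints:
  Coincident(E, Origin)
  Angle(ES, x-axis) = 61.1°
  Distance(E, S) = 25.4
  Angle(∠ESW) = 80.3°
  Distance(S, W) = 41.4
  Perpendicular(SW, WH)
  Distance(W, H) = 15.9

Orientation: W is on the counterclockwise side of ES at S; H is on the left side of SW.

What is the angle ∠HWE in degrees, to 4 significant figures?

56.00°

E is at the origin; ES runs at 61.1° with length 25.4, so S = 25.4·(cos 61.1°, sin 61.1°) = (12.28, 22.24). ∠ESW = 80.3°, so SW runs at 61.1° + (180° − 80.3°) = 160.8° from the x-axis; with |SW| = 41.4, W = S + 41.4·(cos 160.8°, sin 160.8°) = (-26.82, 35.85). SW is perpendicular to WH; with |WH| = 15.9 on the left of SW, H = W + 15.9·(-0.3289, -0.9444) = (-32.05, 20.84). Then cos ∠HWE = WH·WE / (|WH||WE|), giving 56.00°.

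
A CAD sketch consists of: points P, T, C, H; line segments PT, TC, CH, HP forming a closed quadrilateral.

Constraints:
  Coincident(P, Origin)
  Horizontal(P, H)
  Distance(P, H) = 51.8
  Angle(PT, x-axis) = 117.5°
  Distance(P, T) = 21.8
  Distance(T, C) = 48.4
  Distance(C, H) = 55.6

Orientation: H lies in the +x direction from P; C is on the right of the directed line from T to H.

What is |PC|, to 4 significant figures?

27.38

Checks: P = (0.00, 0.00) ✓; |TC| = 48.40 ✓; |CH| = 55.60 ✓.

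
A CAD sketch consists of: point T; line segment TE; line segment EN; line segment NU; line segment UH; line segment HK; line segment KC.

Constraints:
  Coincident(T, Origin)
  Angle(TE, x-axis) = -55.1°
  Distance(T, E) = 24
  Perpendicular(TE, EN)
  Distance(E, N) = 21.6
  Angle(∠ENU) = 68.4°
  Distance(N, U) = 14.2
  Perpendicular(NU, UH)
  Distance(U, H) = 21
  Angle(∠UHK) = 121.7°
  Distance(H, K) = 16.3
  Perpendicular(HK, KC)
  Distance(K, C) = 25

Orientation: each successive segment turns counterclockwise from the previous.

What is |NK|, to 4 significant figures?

29.57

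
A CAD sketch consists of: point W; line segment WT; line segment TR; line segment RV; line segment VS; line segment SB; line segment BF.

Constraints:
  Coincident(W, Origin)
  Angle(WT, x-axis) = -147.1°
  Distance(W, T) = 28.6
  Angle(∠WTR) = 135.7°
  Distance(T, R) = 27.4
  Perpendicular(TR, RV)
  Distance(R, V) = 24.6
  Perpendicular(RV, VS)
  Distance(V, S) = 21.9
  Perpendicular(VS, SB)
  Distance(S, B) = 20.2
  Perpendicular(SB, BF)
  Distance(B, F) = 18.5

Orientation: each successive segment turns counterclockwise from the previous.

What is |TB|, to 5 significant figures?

7.0434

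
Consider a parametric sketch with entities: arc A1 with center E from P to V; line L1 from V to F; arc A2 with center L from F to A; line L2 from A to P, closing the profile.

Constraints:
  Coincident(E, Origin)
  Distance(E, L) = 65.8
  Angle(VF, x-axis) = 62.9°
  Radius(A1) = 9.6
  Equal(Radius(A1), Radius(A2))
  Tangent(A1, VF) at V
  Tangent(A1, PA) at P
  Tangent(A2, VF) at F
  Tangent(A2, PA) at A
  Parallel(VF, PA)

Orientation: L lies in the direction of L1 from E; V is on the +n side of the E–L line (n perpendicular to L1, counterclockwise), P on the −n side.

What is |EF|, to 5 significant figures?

66.497

The slot axis is L1's direction at 62.9°, so u = (cos 62.9°, sin 62.9°) = (0.45554, 0.89021) and n = (−sin 62.9°, cos 62.9°) = (-0.89021, 0.45554). E is at the origin and L lies 65.8 along u from E, so L = 65.8·u = (29.975, 58.576). Tangency of A1 to both parallel lines with radius 9.6 puts V and P at E ± 9.6·n: V = (-8.5460, 4.3732), P = (8.5460, -4.3732). Equal radii place F and A the same way about L: F = L + 9.6·n = (21.429, 62.949), A = L − 9.6·n = (38.521, 54.203). Then |EF| = |F − E| = 66.497.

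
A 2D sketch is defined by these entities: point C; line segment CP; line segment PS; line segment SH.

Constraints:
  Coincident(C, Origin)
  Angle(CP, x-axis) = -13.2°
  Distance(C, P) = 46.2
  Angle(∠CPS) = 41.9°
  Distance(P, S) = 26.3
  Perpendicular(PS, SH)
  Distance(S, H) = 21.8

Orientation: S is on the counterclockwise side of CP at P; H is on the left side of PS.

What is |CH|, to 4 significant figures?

12.14

C is at the origin; CP runs at -13.2° with length 46.2, so P = 46.2·(cos -13.2°, sin -13.2°) = (44.98, -10.55). ∠CPS = 41.9°, so PS runs at -13.2° + (180° − 41.9°) = 124.9° from the x-axis; with |PS| = 26.3, S = P + 26.3·(cos 124.9°, sin 124.9°) = (29.93, 11.02). The perpendicularity gives SH at right angles to PS; with |SH| = 21.8 on the left of PS, H = S + 21.8·(-0.8202, -0.5721) = (12.05, -1.453). Then |CH| = |H − C| = 12.14.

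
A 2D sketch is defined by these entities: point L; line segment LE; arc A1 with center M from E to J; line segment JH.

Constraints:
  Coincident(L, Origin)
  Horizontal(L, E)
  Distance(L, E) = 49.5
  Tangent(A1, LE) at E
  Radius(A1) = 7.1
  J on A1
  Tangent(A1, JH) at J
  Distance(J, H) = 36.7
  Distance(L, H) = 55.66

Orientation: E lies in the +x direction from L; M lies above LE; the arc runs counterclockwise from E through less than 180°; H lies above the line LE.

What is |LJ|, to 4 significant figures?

56.60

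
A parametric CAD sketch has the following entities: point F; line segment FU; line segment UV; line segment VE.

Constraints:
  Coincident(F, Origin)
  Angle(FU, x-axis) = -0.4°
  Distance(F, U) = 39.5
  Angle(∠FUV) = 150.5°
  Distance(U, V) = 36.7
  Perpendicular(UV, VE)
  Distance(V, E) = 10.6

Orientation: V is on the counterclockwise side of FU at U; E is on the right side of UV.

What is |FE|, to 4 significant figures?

77.17

F is at the origin; FU runs at -0.4° with length 39.5, so U = 39.5·(cos -0.4°, sin -0.4°) = (39.50, -0.2758). ∠FUV = 150.5°, so UV runs at -0.4° + (180° − 150.5°) = 29.10° from the x-axis; with |UV| = 36.7, V = U + 36.7·(cos 29.10°, sin 29.10°) = (71.57, 17.57). UV ⟂ VE; with |VE| = 10.6 on the right of UV, E = V + 10.6·(0.4863, -0.8738) = (76.72, 8.311). Then |FE| = |E − F| = 77.17.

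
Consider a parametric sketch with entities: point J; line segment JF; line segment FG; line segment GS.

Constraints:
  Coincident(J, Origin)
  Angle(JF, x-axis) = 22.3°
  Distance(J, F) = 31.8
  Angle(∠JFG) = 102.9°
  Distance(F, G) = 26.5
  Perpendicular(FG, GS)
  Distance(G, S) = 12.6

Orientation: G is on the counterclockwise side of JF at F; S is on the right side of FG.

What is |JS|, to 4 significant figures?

55.04

J is at the origin; JF runs at 22.3° with length 31.8, so F = 31.8·(cos 22.3°, sin 22.3°) = (29.42, 12.07). ∠JFG = 102.9°, so FG runs at 22.3° + (180° − 102.9°) = 99.40° from the x-axis; with |FG| = 26.5, G = F + 26.5·(cos 99.40°, sin 99.40°) = (25.09, 38.21). The perpendicularity gives GS at right angles to FG; with |GS| = 12.6 on the right of FG, S = G + 12.6·(0.9866, 0.1633) = (37.52, 40.27). Then |JS| = |S − J| = 55.04.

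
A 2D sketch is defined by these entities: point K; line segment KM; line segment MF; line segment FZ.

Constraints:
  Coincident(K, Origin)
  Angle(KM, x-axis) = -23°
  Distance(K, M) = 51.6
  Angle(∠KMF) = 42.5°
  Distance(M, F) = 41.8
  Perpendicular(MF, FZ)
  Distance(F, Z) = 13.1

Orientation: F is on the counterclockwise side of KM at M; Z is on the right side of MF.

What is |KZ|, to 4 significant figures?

48.11

∠KMF = 42.5°, so MF runs at -23.0° + (180° − 42.5°) = 114.5° from the x-axis; with |MF| = 41.8, F = M + 41.8·(cos 114.5°, sin 114.5°) = (30.16, 17.87). MF ⟂ FZ; with |FZ| = 13.1 on the right of MF, Z = F + 13.1·(0.9100, 0.4147) = (42.08, 23.31). Then |KZ| = |Z − K| = 48.11.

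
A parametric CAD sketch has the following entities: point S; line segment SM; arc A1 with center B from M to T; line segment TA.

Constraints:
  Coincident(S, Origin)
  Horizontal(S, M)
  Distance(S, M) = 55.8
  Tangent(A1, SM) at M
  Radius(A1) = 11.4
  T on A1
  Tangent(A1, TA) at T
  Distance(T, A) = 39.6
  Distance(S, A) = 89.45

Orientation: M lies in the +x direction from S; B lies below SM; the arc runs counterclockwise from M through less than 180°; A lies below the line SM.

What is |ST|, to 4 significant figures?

51.59

Checks: ∠(BM, MS) = 90.00° ✓; |BM| = 11.40 ✓; |BT| = 11.40 ✓; ∠(BT, TA) = 90.00° ✓; |TA| = 39.60 ✓; |SA| = 89.45 ✓.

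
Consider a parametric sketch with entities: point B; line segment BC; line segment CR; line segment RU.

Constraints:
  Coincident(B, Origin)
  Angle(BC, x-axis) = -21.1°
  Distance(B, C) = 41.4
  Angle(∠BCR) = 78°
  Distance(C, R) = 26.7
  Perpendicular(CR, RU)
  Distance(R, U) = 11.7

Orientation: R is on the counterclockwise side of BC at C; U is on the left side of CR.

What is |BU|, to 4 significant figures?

34.01

B is at the origin; BC runs at -21.1° with length 41.4, so C = 41.4·(cos -21.1°, sin -21.1°) = (38.62, -14.90). ∠BCR = 78.0°, so CR runs at -21.1° + (180° − 78.0°) = 80.90° from the x-axis; with |CR| = 26.7, R = C + 26.7·(cos 80.90°, sin 80.90°) = (42.85, 11.46). CR is perpendicular to RU; with |RU| = 11.7 on the left of CR, U = R + 11.7·(-0.9874, 0.1582) = (31.29, 13.31). Then |BU| = |U − B| = 34.01.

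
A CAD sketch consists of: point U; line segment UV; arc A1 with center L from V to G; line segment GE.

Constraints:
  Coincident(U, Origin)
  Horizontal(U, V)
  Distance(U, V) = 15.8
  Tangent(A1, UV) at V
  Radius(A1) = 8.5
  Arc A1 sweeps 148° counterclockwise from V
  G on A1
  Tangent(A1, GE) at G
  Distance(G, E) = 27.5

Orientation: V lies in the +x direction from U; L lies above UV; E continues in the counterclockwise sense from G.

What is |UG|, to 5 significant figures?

25.671

Since A1 is tangent to UV there, LV ⟂ UV, so L = V + (0, 8.5) = (15.800, 8.5000). On A1, V sits at bearing -90° from L; a 148° counterclockwise sweep puts G at bearing 58°, so G = L + 8.5·(cos 58°, sin 58°) = (20.304, 15.708). Then |UG| = |G − U| = 25.671.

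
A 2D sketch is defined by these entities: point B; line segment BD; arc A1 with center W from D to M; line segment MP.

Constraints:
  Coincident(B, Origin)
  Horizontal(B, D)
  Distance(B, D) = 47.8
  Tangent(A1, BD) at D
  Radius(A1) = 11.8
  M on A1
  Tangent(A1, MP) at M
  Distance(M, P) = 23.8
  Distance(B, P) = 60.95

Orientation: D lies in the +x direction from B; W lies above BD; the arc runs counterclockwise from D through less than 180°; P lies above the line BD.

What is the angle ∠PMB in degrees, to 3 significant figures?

79.1°

B is at the origin; BD is horizontal with |BD| = 47.8 and D on the +x side, so D = (47.8, 0.00). The tangent condition forces WD to be normal to BD, so W = D + (0, 11.8) = (47.8, 11.8). Since WM ⟂ MP (tangency), |WP| = √(11.8² + 23.8²) = 26.6 regardless of where M sits on A1. So P lies on both circle(B, 60.95) and circle(W, 26.6); the above-BD intersection is P = (47.4, 38.4). M is the foot of the tangent from P: M = (58.3, 17.2).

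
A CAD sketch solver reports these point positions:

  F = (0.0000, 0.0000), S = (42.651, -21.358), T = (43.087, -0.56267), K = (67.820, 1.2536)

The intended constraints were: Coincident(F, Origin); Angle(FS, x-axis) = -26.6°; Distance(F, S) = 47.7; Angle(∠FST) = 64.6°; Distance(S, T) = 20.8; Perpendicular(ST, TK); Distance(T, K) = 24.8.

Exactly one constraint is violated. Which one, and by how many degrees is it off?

Perpendicular(ST, TK) — off by 5.40°.

F = (0.00, 0.00) ✓; FS at -26.60° ✓; |FS| = 47.70 ✓; ∠FST = 64.60° ✓; |ST| = 20.80 ✓; ∠(ST, TK) = 84.60° ✗; |TK| = 24.80 ✓.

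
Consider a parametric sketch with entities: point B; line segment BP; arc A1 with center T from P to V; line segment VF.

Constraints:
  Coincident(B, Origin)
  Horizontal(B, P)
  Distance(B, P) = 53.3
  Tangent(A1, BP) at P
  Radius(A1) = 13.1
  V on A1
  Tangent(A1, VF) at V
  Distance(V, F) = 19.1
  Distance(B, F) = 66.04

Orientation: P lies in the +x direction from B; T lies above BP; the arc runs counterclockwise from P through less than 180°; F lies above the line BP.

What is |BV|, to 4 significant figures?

67.58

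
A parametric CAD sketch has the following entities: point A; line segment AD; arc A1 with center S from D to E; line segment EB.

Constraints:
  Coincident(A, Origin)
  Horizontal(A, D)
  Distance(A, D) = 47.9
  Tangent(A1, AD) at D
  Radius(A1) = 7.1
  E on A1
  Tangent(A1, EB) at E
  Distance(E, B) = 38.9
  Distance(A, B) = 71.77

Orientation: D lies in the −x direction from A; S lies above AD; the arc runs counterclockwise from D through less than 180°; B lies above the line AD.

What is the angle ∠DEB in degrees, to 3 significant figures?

125°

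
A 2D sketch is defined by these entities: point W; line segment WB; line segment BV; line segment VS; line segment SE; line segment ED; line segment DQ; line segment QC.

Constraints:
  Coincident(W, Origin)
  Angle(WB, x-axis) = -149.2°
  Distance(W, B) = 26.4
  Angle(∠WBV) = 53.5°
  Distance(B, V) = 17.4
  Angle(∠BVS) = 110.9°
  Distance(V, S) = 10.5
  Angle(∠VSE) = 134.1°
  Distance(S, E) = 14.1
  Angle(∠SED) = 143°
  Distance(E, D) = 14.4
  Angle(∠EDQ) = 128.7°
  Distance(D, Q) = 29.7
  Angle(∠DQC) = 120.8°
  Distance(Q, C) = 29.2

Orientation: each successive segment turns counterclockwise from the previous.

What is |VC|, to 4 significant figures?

47.40

W is at the origin; WB runs at -149.2° with length 26.4, so B = (-22.68, -13.52). ∠WBV = 53.5° gives BV at -22.70° from the x-axis; with |BV| = 17.4, V = (-6.624, -20.23). ∠BVS = 110.9° gives VS at 46.40° from the x-axis; with |VS| = 10.5, S = (0.6166, -12.63). ∠VSE = 134.1° gives SE at 92.30° from the x-axis; with |SE| = 14.1, E = (0.05077, 1.460). ∠SED = 143.0° gives ED at 129.3° from the x-axis; with |ED| = 14.4, D = (-9.070, 12.60). ∠EDQ = 128.7° gives DQ at -179.4° from the x-axis; with |DQ| = 29.7, Q = (-38.77, 12.29). ∠DQC = 120.8° gives QC at -120.2° from the x-axis; with |QC| = 29.2, C = (-53.46, -12.94). Then |VC| = |C − V| = 47.40.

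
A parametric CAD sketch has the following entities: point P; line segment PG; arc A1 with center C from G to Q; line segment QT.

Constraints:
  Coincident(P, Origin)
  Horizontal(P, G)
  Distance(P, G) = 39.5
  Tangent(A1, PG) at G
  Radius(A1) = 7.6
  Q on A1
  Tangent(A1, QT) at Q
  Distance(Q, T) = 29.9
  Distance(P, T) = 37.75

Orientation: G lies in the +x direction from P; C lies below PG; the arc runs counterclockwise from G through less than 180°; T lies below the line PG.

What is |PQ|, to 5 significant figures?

32.871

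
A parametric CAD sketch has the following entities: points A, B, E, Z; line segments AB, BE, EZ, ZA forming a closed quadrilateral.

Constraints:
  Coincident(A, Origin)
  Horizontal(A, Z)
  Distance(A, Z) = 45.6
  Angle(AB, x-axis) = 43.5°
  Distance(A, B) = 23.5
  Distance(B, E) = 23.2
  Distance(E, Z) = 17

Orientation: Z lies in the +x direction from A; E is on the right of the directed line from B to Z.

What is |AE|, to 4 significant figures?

29.24

A is at the origin; AZ is horizontal with |AZ| = 45.6 and Z in +x, so Z = (45.6, 0). AB runs at 43.5° with |AB| = 23.5, so B = (17.05, 16.18). E is determined by |BE| = 23.2 and |EZ| = 17.0 together: it lies at the intersection of circle(B, 23.2) and circle(Z, 17.0). With |BZ| = 32.82, the foot of the radical line on BZ is 20.21 from B and the perpendicular offset is √(23.2² − 20.21²) = 11.40. Taking the right-of-BZ solution: E = (29.01, -3.702).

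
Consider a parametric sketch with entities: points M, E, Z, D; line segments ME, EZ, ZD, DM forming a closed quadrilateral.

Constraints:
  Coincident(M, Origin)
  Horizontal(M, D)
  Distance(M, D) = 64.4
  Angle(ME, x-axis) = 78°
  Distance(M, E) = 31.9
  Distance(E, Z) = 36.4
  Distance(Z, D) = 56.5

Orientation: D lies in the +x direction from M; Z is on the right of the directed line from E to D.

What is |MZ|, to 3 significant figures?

9.64

Checks: |EZ| = 36.40 ✓; |ZD| = 56.50 ✓.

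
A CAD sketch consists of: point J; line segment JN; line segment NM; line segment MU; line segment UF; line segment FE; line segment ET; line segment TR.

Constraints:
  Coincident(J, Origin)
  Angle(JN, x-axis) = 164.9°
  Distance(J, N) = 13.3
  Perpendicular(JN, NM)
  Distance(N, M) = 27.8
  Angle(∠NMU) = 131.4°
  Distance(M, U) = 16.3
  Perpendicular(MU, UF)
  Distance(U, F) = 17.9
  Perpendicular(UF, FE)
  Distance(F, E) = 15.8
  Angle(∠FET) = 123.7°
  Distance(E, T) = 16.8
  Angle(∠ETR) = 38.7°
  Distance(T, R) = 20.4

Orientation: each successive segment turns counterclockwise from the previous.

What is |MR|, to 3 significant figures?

14.7

∠FET = 123.7° gives ET at 180° from the x-axis; with |ET| = 16.8, T = (-21.7, -13.9). ∠ETR = 38.7° gives TR at -38.9° from the x-axis; with |TR| = 20.4, R = (-5.80, -26.7). Then |MR| = |R − M| = 14.7.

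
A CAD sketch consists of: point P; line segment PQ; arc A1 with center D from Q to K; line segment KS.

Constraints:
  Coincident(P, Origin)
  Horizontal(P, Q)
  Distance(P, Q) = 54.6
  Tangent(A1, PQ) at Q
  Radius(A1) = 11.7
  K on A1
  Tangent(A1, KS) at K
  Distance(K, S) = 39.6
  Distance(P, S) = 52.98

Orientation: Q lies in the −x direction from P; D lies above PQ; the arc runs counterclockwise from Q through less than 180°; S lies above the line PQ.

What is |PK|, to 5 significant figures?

44.341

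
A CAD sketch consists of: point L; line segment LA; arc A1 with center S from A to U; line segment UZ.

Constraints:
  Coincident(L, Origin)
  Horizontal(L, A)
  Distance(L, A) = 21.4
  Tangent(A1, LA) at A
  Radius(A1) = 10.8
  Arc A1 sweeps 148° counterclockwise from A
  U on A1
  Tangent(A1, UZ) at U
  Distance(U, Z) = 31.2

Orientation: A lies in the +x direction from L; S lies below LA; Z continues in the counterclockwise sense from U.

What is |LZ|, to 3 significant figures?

55.7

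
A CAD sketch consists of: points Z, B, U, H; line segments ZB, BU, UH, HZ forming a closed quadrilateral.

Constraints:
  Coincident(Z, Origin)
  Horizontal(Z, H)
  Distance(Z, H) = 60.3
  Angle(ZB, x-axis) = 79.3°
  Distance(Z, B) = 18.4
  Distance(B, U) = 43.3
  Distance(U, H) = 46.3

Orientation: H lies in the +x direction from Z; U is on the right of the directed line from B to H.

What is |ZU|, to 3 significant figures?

29.5

Z is at the origin; Z and H share the same y with |ZH| = 60.3 and H in +x, so H = (60.3, 0). ZB runs at 79.3° with |ZB| = 18.4, so B = (3.42, 18.1). U is determined by |BU| = 43.3 and |UH| = 46.3 together: it lies at the intersection of circle(B, 43.3) and circle(H, 46.3). With |BH| = 59.7, the foot of the radical line on BH is 27.6 from B and the perpendicular offset is √(43.3² − 27.6²) = 33.4. Taking the right-of-BH solution: U = (19.6, -22.1).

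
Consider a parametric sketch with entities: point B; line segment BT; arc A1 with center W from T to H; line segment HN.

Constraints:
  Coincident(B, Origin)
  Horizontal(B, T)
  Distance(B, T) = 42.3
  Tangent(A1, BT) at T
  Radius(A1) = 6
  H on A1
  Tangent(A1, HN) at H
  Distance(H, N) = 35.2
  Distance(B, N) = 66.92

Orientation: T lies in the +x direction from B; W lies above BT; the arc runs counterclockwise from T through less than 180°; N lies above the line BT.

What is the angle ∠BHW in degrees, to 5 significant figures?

15.081°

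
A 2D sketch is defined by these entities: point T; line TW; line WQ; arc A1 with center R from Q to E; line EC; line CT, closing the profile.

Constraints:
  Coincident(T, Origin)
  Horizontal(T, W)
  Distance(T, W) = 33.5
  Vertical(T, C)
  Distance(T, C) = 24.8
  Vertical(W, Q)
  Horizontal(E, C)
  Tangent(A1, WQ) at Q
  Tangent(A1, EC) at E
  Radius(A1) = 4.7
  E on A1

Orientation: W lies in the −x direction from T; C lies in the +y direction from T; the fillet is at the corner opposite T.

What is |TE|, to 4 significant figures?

38.01

T is at the origin; TW is horizontal with |TW| = 33.5 and W on the −x side, so W = (-33.50, 0.000). T and C share the same x with |TC| = 24.8 and C on the +y side, so C = (0.000, 24.80). The virtual corner opposite T is at (-33.50, 24.80). Since A1 is tangent to WQ there, RQ ⟂ WQ and tangency of A1 to EC means the radius RE is perpendicular to EC, with radius 4.7, so the center R sits 4.7 in from both sides at R = (-28.80, 20.10). That places the tangent points at Q = (-33.50, 20.10) on WQ and E = (-28.80, 24.80) on EC. Then |TE| = |E − T| = 38.01.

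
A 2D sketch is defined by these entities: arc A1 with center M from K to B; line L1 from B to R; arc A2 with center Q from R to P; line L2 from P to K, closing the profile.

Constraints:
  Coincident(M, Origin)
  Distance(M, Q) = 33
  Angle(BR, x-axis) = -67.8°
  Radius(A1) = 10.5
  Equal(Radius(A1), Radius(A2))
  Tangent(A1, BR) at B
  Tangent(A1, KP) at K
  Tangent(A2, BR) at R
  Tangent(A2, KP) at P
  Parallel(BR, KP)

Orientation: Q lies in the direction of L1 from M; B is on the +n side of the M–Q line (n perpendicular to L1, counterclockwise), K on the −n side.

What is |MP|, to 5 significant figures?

34.630

Tangency of A1 to both parallel lines with radius 10.5 puts B and K at M ± 10.5·n: B = (9.7216, 3.9673), K = (-9.7216, -3.9673). Equal radii place R and P the same way about Q: R = Q + 10.5·n = (22.190, -26.586), P = Q − 10.5·n = (2.7471, -34.521). Then |MP| = |P − M| = 34.630.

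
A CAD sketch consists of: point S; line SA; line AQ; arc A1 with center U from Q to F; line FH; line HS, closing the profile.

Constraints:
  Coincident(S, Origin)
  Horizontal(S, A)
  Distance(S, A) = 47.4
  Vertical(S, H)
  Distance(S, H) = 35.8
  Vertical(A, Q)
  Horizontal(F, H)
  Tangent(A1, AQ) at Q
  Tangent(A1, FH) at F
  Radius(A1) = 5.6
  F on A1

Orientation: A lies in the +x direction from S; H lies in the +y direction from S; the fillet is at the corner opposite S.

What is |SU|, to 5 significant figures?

51.568

SH is vertical with |SH| = 35.8 and H on the +y side, so H = (0.0000, 35.800). The virtual corner opposite S is at (47.400, 35.800). A1 meets AQ tangentially, so UQ is at right angles to AQ and the tangent condition forces UF to be normal to FH, with radius 5.6, so the center U sits 5.6 in from both sides at U = (41.800, 30.200). Then |SU| = |U − S| = 51.568.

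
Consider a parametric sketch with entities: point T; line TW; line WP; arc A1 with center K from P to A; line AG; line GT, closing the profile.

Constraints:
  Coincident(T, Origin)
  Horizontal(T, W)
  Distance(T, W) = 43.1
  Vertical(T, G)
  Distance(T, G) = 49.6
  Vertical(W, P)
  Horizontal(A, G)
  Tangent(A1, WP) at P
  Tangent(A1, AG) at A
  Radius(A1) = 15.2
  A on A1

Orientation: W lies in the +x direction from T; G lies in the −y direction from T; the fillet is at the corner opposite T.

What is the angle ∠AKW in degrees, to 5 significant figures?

156.16°

T is at the origin; TW is horizontal with |TW| = 43.1 and W on the +x side, so W = (43.100, 0.0000). T and G share the same x with |TG| = 49.6 and G on the −y side, so G = (0.0000, -49.600). The virtual corner opposite T is at (43.100, -49.600). Tangency of A1 to WP means the radius KP is perpendicular to WP and A1 meets AG tangentially, so KA is at right angles to AG, with radius 15.2, so the center K sits 15.2 in from both sides at K = (27.900, -34.400). That places the tangent points at P = (43.100, -34.400) on WP and A = (27.900, -49.600) on AG. Then cos ∠AKW = KA·KW / (|KA||KW|), giving 156.16°.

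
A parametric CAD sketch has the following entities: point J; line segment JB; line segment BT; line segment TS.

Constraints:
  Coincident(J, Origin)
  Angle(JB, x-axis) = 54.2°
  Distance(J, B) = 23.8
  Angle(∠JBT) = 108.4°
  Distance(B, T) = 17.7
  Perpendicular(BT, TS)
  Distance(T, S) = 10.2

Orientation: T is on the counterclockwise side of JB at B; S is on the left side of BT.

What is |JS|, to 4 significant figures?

28.09

J is at the origin; JB runs at 54.2° with length 23.8, so B = 23.8·(cos 54.2°, sin 54.2°) = (13.92, 19.30). ∠JBT = 108.4°, so BT runs at 54.2° + (180° − 108.4°) = 125.8° from the x-axis; with |BT| = 17.7, T = B + 17.7·(cos 125.8°, sin 125.8°) = (3.568, 33.66). BT ⟂ TS; with |TS| = 10.2 on the left of BT, S = T + 10.2·(-0.8111, -0.5850) = (-4.705, 27.69). Then |JS| = |S − J| = 28.09.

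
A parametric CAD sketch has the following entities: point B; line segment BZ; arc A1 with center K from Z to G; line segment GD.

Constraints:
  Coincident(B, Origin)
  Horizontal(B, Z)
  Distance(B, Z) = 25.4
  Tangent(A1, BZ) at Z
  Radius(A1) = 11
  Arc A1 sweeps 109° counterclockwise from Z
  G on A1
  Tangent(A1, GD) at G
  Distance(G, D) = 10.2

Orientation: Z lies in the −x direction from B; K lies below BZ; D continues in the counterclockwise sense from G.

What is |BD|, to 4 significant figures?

40.52

B is at the origin; B and Z share the same y with |BZ| = 25.4 and Z on the −x side, so Z = (-25.40, 0.000). Since A1 is tangent to BZ there, KZ ⟂ BZ, so K = Z + (0, -11) = (-25.40, -11.00). On A1, Z sits at bearing 90° from K; a 109° counterclockwise sweep puts G at bearing 199°, so G = K + 11.0·(cos 199°, sin 199°) = (-35.80, -14.58). Since A1 is tangent to GD there, KG ⟂ GD, so GD runs along (−sin 199°, cos 199°); with |GD| = 10.2, D = (-32.48, -24.23). Then |BD| = |D − B| = 40.52.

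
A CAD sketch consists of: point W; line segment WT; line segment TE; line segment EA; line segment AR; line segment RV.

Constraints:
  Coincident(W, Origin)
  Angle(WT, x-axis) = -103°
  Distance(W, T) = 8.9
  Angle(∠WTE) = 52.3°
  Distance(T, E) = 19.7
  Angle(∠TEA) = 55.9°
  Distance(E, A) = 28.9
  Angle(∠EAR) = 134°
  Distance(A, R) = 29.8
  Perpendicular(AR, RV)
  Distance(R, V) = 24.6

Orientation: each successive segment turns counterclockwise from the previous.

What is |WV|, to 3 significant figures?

35.6

∠EAR = 134.0° gives AR at -165° from the x-axis; with |AR| = 29.8, R = (-37.6, 6.92). The perpendicularity gives RV at right angles to AR, so RV runs at -75.2°; with |RV| = 24.6, V = (-31.4, -16.9). Then |WV| = |V − W| = 35.6.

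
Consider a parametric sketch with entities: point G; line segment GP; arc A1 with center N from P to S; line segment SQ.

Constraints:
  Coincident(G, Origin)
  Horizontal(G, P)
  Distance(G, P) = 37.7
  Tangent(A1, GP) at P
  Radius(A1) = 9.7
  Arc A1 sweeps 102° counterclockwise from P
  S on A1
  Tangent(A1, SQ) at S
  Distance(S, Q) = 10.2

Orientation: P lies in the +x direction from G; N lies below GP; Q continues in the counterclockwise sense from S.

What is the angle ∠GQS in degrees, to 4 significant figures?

42.43°

G is at the origin; G and P share the same y with |GP| = 37.7 and P on the +x side, so P = (37.70, 0.000). Since A1 is tangent to GP there, NP ⟂ GP, so N = P + (0, -9.7) = (37.70, -9.700). On A1, P sits at bearing 90° from N; a 102° counterclockwise sweep puts S at bearing 192°, so S = N + 9.7·(cos 192°, sin 192°) = (28.21, -11.72). A1 meets SQ tangentially, so NS is at right angles to SQ, so SQ runs along (−sin 192°, cos 192°); with |SQ| = 10.2, Q = (30.33, -21.69). Then cos ∠GQS = QG·QS / (|QG||QS|), giving 42.43°.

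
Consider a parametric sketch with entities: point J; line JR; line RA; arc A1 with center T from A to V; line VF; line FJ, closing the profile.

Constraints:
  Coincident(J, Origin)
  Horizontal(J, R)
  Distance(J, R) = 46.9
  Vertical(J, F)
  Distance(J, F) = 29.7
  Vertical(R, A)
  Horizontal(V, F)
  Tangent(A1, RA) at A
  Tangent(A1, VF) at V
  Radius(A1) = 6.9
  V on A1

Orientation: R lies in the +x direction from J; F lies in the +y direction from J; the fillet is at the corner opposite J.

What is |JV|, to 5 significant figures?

49.821

J is at the origin; J and R share the same y with |JR| = 46.9 and R on the +x side, so R = (46.900, 0.0000). J and F share the same x with |JF| = 29.7 and F on the +y side, so F = (0.0000, 29.700). The virtual corner opposite J is at (46.900, 29.700). Since A1 is tangent to RA there, TA ⟂ RA and since A1 is tangent to VF there, TV ⟂ VF, with radius 6.9, so the center T sits 6.9 in from both sides at T = (40.000, 22.800). That places the tangent points at A = (46.900, 22.800) on RA and V = (40.000, 29.700) on VF. Then |JV| = |V − J| = 49.821.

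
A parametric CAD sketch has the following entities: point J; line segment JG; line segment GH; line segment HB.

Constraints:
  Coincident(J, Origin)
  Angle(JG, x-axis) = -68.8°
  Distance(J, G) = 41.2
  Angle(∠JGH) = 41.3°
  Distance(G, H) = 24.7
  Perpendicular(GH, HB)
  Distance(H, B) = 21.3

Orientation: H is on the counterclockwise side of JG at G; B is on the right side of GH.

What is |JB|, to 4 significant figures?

48.89

∠JGH = 41.3°, so GH runs at -68.8° + (180° − 41.3°) = 69.90° from the x-axis; with |GH| = 24.7, H = G + 24.7·(cos 69.90°, sin 69.90°) = (23.39, -15.22). GH ⟂ HB; with |HB| = 21.3 on the right of GH, B = H + 21.3·(0.9391, -0.3437) = (43.39, -22.54). Then |JB| = |B − J| = 48.89.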